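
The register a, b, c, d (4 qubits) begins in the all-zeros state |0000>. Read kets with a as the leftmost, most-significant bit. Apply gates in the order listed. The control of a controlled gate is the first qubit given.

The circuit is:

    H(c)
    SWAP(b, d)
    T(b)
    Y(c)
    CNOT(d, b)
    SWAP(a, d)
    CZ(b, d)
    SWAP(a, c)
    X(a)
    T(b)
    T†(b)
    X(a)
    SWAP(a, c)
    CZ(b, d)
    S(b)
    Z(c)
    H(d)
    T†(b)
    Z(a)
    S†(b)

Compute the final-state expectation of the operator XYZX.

In the final state, XYZX has expectation 0. Key observation: steps 7-14 multiply out to the identity, so the circuit reduces to the remaining gates.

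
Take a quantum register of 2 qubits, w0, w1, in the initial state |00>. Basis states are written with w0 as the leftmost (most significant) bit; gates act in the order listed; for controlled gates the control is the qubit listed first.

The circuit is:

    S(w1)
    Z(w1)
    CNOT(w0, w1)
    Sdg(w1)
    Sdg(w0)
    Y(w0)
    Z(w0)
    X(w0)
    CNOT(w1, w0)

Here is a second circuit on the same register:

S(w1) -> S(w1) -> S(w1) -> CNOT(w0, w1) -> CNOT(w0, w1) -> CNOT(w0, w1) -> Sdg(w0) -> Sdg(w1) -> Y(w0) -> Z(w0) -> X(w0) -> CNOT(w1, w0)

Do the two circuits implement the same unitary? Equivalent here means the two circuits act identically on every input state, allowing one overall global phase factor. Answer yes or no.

Yes — the two circuits implement the same unitary up to a global phase.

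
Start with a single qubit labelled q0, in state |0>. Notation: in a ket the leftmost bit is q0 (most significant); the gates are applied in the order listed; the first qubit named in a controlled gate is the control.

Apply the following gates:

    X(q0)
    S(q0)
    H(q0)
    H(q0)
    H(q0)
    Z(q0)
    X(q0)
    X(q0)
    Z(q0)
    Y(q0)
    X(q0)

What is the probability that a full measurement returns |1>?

Outcome |1> occurs with probability 1/2.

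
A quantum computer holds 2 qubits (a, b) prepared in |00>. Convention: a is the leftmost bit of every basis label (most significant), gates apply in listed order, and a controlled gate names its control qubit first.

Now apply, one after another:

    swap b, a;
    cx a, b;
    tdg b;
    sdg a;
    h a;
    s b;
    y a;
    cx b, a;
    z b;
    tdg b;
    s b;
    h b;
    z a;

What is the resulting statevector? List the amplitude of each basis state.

The final amplitudes are -I/2 on |00>, -I/2 on |01>, -I/2 on |10>, -I/2 on |11>.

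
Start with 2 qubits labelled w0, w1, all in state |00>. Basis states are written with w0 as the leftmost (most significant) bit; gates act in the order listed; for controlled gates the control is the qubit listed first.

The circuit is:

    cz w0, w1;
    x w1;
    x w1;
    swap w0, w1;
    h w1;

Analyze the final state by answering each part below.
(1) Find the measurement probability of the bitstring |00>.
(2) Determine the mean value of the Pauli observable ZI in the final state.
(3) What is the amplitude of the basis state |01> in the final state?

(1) Outcome |00> occurs with probability 1/2.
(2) The expectation value of ZI is 1.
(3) The amplitude on |01> is sqrt(2)/2.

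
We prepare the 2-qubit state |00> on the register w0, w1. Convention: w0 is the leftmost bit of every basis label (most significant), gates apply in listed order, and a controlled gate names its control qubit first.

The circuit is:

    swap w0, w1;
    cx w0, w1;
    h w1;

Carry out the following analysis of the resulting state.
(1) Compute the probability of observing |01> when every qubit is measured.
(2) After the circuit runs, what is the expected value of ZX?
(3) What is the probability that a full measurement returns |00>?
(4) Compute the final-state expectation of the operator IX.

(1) The probability of measuring |01> is 1/2.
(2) The expectation value of ZX is 1.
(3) Outcome |00> occurs with probability 1/2.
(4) The observable IX averages to 1.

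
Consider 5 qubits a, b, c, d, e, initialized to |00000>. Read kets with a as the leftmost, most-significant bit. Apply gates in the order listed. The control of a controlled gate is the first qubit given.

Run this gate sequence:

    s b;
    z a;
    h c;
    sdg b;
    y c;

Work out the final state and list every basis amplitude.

The resulting statevector has amplitude -sqrt(2)*I/2 on |00000>, sqrt(2)*I/2 on |00100>, and 0 on every other basis state.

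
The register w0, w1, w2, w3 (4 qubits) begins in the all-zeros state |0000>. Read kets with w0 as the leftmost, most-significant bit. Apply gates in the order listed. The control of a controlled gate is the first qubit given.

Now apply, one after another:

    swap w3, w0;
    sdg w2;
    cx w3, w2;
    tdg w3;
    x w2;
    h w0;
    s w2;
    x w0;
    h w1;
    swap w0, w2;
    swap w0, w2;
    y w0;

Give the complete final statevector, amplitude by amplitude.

After the circuit, the state carries amplitude 1/2 on |0010>, 1/2 on |0110>, -1/2 on |1010>, -1/2 on |1110>, and 0 on every other basis state. Key observation: the block from step 10 through step 11 cancels to the identity and can be dropped.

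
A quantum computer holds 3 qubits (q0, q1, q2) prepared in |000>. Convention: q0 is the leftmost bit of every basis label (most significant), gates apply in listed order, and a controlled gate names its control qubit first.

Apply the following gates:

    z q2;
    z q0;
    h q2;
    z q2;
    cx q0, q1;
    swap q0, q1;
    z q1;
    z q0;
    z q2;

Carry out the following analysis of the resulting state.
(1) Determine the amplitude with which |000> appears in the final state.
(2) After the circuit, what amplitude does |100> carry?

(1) The amplitude on |000> is sqrt(2)/2.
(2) |100> carries amplitude 0 in the final state.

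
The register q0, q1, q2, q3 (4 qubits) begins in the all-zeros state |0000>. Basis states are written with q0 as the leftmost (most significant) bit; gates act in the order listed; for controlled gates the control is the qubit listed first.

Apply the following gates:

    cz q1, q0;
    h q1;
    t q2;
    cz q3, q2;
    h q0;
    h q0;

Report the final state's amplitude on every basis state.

After the circuit, the state carries amplitude sqrt(2)/2 on |0000>, sqrt(2)/2 on |0100>, and 0 on every other basis state. Key observation: gates 5-6 undo each other exactly, leaving only the rest of the circuit to track.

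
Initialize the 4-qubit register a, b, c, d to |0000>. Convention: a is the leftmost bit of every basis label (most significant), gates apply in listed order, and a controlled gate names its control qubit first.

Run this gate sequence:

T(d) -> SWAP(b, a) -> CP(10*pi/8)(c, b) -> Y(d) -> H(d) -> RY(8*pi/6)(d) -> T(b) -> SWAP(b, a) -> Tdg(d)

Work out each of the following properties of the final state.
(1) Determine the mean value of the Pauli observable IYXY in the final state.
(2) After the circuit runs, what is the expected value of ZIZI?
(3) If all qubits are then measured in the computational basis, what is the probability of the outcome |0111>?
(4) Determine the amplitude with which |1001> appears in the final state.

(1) In the final state, IYXY has expectation 0.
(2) The observable ZIZI averages to 1.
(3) A full measurement returns |0111> with probability 0.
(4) |1001> carries amplitude 0 in the final state.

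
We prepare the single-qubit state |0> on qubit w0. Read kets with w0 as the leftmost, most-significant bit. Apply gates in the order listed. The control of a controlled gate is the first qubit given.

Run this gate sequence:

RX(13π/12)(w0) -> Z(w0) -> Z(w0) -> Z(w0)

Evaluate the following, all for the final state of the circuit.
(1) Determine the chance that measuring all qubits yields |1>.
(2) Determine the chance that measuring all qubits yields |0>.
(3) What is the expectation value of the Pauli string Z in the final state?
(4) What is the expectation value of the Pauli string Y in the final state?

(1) The probability of measuring |1> is sqrt(2)/8 + sqrt(6)/8 + 1/2.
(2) A full measurement returns |0> with probability -sqrt(6)/8 - sqrt(2)/8 + 1/2.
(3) In the final state, Z has expectation -sqrt(6)/4 - sqrt(2)/4.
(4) The expectation value of Y is -sqrt(6)/4 + sqrt(2)/4.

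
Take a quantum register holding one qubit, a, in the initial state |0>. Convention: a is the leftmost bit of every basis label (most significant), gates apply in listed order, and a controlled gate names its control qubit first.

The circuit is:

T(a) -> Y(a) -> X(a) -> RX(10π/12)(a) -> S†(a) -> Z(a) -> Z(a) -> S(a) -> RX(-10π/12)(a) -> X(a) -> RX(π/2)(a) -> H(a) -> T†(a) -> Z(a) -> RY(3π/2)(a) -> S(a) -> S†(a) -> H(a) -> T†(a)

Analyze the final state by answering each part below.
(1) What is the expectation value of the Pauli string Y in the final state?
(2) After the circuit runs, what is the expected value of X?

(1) In the final state, Y has expectation -1. Key observation: the block from step 3 through step 10 cancels to the identity and can be dropped.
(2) In the final state, X has expectation 0.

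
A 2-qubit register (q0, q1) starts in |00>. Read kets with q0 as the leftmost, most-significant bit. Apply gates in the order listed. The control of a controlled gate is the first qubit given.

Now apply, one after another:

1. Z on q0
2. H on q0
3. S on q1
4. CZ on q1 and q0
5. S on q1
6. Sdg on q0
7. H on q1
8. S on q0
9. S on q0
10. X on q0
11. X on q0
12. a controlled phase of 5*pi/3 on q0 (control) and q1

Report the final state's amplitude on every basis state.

The final amplitudes are 1/2 on |00>, 1/2 on |01>, I/2 on |10>, exp(I*pi/6)/2 on |11>.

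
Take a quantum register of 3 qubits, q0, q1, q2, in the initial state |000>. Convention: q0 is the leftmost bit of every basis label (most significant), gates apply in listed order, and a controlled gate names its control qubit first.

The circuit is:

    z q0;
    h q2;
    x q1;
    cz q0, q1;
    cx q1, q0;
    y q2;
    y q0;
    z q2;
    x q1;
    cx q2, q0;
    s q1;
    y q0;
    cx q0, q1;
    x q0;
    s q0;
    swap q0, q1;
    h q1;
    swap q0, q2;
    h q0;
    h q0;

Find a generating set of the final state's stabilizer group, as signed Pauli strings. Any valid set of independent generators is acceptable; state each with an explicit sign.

The stabilizer group can be generated by +XZY, -IXZ, -ZIZ, among other valid generating sets. Key observation: gates 19-20 undo each other exactly, leaving only the rest of the circuit to track.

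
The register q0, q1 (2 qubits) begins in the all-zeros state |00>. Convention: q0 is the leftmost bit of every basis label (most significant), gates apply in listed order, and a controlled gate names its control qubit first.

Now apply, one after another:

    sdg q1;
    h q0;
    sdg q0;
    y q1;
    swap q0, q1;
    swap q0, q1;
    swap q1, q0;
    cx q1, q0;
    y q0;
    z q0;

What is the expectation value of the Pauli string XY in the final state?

The observable XY averages to -1.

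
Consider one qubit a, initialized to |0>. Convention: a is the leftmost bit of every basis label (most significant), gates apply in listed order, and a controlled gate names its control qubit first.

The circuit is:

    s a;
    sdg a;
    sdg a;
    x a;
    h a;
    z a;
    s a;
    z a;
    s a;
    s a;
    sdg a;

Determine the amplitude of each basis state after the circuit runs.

The final amplitudes are sqrt(2)/2 on |0>, sqrt(2)/2 on |1>.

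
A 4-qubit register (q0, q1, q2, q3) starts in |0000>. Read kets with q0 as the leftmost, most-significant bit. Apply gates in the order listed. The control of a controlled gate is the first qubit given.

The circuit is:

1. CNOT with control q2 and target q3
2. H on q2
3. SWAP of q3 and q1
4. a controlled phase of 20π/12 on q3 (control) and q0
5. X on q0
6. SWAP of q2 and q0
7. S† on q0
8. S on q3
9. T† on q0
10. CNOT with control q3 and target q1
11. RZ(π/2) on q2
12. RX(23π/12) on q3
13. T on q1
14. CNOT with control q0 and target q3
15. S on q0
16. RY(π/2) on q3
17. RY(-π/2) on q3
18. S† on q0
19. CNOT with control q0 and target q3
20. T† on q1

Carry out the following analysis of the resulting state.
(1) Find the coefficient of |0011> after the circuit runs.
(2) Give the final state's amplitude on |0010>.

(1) The final state's coefficient on |0011> equals (-sqrt(2*sqrt(2) + 4)/8 + sqrt(12 - 6*sqrt(2))/8)*exp(3*I*pi/4). Key observation: gates 13-20 undo each other exactly, leaving only the rest of the circuit to track.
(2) |0010> carries amplitude (-sqrt(6*sqrt(2) + 12)/8 - sqrt(4 - 2*sqrt(2))/8)*exp(I*pi/4) in the final state.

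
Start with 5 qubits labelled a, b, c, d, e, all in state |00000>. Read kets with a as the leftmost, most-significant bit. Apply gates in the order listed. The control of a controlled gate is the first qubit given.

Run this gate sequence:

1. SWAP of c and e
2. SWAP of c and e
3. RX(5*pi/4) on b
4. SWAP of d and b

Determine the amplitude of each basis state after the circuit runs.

After the circuit, the state carries amplitude -sqrt(2 - sqrt(2))/2 on |00000>, -I*sqrt(sqrt(2) + 2)/2 on |00010>, and 0 on every other basis state. Key observation: gates 1-2 undo each other exactly, leaving only the rest of the circuit to track.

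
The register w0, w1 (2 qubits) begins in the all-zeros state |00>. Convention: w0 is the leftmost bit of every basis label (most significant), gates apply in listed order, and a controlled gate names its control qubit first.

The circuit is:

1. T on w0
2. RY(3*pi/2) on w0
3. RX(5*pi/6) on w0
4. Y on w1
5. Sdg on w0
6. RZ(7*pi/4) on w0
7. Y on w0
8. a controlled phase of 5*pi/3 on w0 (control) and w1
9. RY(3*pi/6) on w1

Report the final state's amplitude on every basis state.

After the circuit, the state carries amplitude (-sqrt(6) + sqrt(2) - sqrt(6)*I - sqrt(2)*I)*exp(3*I*pi/8)/8 on |00>, (-sqrt(2) + sqrt(6) + sqrt(2)*I + sqrt(6)*I)*exp(3*I*pi/8)/8 on |01>, (sqrt(2) + sqrt(6) - sqrt(6)*I + sqrt(2)*I)*exp(7*I*pi/24)/8 on |10>, (-sqrt(6) - sqrt(2) - sqrt(2)*I + sqrt(6)*I)*exp(7*I*pi/24)/8 on |11>.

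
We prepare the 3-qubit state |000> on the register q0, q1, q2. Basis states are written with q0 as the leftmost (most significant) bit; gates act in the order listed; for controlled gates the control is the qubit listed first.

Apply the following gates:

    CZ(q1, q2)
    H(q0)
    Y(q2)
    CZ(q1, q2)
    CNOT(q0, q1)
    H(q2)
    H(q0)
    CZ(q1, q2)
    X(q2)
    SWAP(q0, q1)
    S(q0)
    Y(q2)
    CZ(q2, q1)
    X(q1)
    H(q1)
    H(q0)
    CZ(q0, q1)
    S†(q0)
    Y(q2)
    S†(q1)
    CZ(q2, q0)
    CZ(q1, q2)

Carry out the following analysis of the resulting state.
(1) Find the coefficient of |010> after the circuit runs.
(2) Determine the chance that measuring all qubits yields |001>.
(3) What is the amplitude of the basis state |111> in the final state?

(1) The amplitude on |010> is sqrt(2)/4.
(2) A full measurement returns |001> with probability 1/8.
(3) The final state's coefficient on |111> equals -sqrt(2)/4.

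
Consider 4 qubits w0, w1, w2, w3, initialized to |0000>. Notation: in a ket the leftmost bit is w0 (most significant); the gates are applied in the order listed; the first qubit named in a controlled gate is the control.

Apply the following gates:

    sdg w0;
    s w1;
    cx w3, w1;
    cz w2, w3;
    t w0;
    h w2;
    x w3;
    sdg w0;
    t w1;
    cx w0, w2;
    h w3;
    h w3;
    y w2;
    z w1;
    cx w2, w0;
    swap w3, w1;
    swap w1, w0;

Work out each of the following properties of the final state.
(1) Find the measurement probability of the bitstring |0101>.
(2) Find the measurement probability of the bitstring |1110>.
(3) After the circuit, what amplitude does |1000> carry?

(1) Outcome |0101> occurs with probability 0.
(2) The probability of measuring |1110> is 1/2.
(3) The final state's coefficient on |1000> equals -sqrt(2)*I/2.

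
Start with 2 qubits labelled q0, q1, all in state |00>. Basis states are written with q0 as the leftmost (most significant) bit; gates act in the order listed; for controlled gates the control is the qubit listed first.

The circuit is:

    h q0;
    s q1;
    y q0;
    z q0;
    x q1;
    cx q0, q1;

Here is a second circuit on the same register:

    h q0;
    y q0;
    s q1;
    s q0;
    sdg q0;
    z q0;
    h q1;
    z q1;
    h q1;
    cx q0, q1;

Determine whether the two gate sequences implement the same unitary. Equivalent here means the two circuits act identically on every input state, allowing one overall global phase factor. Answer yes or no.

Yes — the two circuits implement the same unitary up to a global phase.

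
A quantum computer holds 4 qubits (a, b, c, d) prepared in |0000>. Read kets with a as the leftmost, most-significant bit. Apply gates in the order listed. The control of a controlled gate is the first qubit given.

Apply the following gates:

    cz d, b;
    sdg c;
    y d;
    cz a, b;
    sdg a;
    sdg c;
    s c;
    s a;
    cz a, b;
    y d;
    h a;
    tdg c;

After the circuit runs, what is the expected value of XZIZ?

The observable XZIZ averages to 1. Key observation: steps 3-10 multiply out to the identity, so the circuit reduces to the remaining gates.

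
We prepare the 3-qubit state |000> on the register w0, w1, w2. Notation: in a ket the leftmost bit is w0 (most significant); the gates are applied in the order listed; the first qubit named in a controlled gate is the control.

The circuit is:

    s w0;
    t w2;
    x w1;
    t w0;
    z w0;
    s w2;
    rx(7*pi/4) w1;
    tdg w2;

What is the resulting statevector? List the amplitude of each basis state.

The resulting statevector has amplitude -I*sqrt(2 - sqrt(2))/2 on |000>, -sqrt(sqrt(2) + 2)/2 on |010>, and 0 on every other basis state.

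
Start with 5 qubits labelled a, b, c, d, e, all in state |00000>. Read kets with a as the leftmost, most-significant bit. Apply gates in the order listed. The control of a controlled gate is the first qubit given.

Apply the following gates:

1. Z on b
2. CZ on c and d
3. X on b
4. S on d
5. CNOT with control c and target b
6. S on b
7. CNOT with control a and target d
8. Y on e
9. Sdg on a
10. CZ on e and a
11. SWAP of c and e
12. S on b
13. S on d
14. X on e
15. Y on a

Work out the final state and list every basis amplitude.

The final amplitudes are 1 on |11101>, and 0 on every other basis state.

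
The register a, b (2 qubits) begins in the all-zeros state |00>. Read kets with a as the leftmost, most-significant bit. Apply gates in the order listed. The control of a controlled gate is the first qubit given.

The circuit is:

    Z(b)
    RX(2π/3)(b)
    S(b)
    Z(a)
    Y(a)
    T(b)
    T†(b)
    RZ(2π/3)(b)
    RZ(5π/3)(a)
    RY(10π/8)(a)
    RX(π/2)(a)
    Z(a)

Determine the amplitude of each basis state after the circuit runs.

After the circuit, the state carries amplitude sqrt(2)*sqrt(sqrt(2) + 2)/8 - sqrt(2)*I*sqrt(2 - sqrt(2))/8 on |00>, sqrt(6)*(sqrt(2 - sqrt(2))*exp(I*pi/6) + sqrt(sqrt(2) + 2)*exp(2*I*pi/3))/8 on |01>, -sqrt(2)*sqrt(2 - sqrt(2))/8 + sqrt(2)*I*sqrt(sqrt(2) + 2)/8 on |10>, sqrt(6)*(-sqrt(sqrt(2) + 2)*exp(I*pi/6) - sqrt(2 - sqrt(2))*exp(2*I*pi/3))/8 on |11>.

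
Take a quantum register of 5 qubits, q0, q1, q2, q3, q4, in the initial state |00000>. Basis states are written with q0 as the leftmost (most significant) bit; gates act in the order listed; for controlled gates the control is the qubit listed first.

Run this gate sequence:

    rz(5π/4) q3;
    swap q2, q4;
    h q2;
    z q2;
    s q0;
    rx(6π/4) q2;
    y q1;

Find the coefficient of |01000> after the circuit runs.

The amplitude on |01000> is (1 + I)*exp(3*I*pi/8)/2.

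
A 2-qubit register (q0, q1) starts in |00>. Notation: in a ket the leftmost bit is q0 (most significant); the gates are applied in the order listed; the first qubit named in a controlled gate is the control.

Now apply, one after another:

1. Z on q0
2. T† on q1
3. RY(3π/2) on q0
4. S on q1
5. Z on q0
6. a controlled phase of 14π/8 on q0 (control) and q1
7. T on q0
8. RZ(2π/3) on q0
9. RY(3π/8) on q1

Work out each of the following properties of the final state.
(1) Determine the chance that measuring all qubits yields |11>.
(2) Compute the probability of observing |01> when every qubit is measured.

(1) The probability of measuring |11> is 1/4 - sqrt(2 - sqrt(2))/8.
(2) Outcome |01> occurs with probability 1/4 - sqrt(2 - sqrt(2))/8.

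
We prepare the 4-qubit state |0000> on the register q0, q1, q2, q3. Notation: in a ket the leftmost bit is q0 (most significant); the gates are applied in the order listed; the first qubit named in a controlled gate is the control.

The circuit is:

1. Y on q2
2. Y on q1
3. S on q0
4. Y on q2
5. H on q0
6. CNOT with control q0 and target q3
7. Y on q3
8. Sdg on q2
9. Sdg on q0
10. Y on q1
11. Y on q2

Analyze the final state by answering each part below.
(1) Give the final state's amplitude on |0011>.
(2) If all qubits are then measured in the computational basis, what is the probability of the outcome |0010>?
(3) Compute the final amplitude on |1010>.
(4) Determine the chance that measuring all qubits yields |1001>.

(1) The final state's coefficient on |0011> equals -sqrt(2)/2.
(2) Outcome |0010> occurs with probability 0.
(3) |1010> carries amplitude -sqrt(2)*I/2 in the final state.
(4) A full measurement returns |1001> with probability 0.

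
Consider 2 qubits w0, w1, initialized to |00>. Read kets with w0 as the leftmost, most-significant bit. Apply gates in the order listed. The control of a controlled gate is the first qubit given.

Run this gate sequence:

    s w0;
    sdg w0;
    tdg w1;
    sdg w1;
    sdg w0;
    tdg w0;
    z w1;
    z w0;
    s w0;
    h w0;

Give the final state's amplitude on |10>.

|10> carries amplitude sqrt(2)/2 in the final state. Key observation: gates 1-2 undo each other exactly, leaving only the rest of the circuit to track.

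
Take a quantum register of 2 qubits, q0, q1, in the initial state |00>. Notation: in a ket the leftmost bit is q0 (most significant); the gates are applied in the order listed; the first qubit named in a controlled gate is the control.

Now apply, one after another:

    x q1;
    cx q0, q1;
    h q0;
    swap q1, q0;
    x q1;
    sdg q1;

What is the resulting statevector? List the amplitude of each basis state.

The resulting statevector has amplitude 0 on |00>, 0 on |01>, sqrt(2)/2 on |10>, -sqrt(2)*I/2 on |11>.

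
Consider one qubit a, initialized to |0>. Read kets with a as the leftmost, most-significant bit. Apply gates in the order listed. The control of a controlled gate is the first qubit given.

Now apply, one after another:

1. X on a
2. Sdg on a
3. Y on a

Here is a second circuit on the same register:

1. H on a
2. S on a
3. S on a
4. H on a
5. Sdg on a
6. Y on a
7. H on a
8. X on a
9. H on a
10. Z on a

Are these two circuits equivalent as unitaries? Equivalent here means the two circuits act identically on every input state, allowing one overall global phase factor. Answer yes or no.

Yes, they are equivalent — the unitaries differ by at most a global phase.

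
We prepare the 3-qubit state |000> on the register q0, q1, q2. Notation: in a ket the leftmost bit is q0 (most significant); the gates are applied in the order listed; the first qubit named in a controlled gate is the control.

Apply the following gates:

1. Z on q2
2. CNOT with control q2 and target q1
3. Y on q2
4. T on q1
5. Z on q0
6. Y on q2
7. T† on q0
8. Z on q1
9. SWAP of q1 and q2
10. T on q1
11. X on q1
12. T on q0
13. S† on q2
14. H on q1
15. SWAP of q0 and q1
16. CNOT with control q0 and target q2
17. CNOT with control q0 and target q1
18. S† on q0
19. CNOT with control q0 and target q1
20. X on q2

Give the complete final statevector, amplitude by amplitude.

After the circuit, the state carries amplitude sqrt(2)/2 on |001>, sqrt(2)*I/2 on |100>, and 0 on every other basis state.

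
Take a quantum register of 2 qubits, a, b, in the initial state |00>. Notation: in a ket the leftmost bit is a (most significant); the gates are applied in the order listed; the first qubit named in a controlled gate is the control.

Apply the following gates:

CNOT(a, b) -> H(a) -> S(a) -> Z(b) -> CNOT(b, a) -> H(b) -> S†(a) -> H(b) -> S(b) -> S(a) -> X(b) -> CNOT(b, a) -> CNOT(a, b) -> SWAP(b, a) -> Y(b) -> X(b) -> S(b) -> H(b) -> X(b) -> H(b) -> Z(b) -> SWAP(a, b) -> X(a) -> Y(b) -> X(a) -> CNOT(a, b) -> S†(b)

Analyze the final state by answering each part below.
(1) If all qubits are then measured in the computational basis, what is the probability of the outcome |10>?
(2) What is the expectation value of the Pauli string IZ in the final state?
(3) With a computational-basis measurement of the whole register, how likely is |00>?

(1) The probability of measuring |10> is 1/2. Key observation: the block from step 18 through step 21 cancels to the identity and can be dropped.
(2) The expectation value of IZ is 1.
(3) The probability of measuring |00> is 1/2.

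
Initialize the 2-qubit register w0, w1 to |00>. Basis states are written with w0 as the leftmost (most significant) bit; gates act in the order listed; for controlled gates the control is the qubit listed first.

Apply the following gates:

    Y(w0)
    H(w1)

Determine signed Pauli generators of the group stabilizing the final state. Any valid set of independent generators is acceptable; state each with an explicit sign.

The stabilizer group can be generated by +IX, -ZI, among other valid generating sets.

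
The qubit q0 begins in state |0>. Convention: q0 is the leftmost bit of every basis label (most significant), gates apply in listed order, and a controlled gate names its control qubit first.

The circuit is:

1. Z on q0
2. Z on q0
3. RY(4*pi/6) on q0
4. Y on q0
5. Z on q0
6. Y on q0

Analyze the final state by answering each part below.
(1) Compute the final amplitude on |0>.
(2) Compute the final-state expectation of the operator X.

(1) The amplitude on |0> is -1/2.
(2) In the final state, X has expectation -sqrt(3)/2.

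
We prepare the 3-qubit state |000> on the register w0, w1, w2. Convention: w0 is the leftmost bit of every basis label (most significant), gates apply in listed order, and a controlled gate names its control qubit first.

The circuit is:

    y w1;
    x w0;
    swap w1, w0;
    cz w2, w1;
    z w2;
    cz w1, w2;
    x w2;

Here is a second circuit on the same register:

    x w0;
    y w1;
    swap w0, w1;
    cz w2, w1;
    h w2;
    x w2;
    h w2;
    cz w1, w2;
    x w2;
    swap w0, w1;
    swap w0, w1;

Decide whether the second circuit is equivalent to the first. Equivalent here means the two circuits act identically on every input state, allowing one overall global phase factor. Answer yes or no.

Yes — the two circuits implement the same unitary up to a global phase.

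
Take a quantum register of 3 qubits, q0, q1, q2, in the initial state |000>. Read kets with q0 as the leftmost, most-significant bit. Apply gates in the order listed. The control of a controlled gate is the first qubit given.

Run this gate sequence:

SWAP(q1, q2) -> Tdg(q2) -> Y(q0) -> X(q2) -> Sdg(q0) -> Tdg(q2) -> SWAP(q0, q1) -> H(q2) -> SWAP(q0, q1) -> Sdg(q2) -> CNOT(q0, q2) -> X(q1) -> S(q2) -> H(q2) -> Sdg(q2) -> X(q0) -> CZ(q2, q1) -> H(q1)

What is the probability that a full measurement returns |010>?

The probability of measuring |010> is 1/2.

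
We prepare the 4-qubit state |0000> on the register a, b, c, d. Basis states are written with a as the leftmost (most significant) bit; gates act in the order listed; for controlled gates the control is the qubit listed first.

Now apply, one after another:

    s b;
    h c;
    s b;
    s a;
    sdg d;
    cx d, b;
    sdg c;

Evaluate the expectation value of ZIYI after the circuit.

The expectation value of ZIYI is -1.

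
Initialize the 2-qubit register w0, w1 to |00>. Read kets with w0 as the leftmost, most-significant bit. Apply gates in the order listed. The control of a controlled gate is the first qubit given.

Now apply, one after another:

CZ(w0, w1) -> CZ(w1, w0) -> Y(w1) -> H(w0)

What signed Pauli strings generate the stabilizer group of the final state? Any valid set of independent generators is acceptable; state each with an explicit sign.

The final state is stabilized by the group generated by +XI, -IZ; other independent generating sets are equally valid.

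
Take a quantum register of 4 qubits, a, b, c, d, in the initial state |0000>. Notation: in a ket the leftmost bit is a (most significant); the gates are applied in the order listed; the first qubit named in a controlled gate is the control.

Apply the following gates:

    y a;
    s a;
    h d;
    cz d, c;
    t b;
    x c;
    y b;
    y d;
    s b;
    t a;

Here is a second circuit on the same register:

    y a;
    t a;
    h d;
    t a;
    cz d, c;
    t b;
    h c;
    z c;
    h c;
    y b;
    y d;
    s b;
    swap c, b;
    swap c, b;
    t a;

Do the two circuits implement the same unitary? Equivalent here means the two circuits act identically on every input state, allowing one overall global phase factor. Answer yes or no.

Yes: on every input state the two circuits agree up to one overall phase factor.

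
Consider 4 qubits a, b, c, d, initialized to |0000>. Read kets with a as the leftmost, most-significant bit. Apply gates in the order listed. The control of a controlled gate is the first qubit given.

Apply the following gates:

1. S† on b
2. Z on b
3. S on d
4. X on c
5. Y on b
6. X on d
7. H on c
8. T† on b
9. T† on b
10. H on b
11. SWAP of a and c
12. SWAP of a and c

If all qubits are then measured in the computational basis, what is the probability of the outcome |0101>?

Outcome |0101> occurs with probability 1/4. Key observation: steps 11-12 multiply out to the identity, so the circuit reduces to the remaining gates.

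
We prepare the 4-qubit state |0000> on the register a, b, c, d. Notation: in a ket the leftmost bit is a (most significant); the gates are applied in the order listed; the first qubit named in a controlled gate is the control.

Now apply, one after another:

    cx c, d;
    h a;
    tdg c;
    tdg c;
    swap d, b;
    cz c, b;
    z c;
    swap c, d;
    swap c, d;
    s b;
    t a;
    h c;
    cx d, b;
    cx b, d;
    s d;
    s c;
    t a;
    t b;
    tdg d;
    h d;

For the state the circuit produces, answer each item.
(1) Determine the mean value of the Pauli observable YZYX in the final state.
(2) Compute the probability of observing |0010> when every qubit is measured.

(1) In the final state, YZYX has expectation 1. Key observation: the block from step 8 through step 9 cancels to the identity and can be dropped.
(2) Outcome |0010> occurs with probability 1/8.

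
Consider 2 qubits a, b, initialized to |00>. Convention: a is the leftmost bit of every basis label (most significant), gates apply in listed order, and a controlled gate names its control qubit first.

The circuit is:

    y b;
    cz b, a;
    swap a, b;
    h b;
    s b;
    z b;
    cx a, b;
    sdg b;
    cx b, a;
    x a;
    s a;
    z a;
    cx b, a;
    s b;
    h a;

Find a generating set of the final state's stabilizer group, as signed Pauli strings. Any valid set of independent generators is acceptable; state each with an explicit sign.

The final state is stabilized by the group generated by +XI, +IX; other independent generating sets are equally valid.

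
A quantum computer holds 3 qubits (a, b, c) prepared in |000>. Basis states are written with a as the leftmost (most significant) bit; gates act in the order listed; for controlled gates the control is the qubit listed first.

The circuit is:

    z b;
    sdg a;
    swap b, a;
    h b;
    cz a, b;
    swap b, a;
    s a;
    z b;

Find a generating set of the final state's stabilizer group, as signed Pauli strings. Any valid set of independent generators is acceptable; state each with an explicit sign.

One valid set of independent stabilizer generators is +YII, +IZI, +IIZ (any independent generating set of the same group is equally correct).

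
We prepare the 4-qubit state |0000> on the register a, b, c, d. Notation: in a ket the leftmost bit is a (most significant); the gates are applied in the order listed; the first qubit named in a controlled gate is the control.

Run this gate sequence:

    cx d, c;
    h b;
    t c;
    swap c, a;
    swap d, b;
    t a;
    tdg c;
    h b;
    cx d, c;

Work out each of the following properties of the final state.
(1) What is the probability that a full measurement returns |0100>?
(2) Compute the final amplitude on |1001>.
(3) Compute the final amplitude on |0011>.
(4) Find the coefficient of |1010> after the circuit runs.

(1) Outcome |0100> occurs with probability 1/4.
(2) The final state's coefficient on |1001> equals 0.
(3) The final state's coefficient on |0011> equals 1/2.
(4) The final state's coefficient on |1010> equals 0.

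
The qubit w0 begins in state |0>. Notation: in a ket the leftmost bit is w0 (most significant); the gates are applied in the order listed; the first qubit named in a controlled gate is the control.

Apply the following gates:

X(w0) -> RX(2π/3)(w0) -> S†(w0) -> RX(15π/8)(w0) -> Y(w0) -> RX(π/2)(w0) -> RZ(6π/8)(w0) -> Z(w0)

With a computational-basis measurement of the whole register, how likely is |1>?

The probability of measuring |1> is 1/2 - sqrt(2 - sqrt(2))/8.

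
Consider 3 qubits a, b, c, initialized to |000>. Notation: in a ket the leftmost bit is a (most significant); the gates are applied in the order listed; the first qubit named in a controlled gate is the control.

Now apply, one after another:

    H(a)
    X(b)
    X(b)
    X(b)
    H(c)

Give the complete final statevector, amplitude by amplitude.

The final amplitudes are 0 on |000>, 0 on |001>, 1/2 on |010>, 1/2 on |011>, 0 on |100>, 0 on |101>, 1/2 on |110>, 1/2 on |111>. Key observation: the block from step 2 through step 3 cancels to the identity and can be dropped.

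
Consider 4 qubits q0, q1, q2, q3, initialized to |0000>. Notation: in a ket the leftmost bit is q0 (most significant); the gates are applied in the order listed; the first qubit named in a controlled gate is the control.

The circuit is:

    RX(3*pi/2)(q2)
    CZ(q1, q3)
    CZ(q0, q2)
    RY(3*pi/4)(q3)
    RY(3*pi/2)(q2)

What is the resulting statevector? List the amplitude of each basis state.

The final amplitudes are sqrt(2 - sqrt(2))/4 + I*sqrt(2 - sqrt(2))/4 on |0000>, sqrt(sqrt(2) + 2)/4 + I*sqrt(sqrt(2) + 2)/4 on |0001>, (-1 + I)*sqrt(2 - sqrt(2))/4 on |0010>, (-1 + I)*sqrt(sqrt(2) + 2)/4 on |0011>, and 0 on every other basis state.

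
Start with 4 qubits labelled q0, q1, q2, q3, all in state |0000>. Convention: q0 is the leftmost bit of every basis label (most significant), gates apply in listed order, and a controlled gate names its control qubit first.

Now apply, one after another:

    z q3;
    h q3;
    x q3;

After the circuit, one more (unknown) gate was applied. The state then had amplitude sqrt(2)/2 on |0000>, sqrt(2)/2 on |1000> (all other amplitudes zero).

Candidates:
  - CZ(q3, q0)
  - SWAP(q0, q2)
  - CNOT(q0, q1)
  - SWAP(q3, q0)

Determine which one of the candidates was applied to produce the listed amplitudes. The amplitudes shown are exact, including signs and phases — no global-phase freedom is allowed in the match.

The unique candidate consistent with the amplitudes is SWAP(q3, q0).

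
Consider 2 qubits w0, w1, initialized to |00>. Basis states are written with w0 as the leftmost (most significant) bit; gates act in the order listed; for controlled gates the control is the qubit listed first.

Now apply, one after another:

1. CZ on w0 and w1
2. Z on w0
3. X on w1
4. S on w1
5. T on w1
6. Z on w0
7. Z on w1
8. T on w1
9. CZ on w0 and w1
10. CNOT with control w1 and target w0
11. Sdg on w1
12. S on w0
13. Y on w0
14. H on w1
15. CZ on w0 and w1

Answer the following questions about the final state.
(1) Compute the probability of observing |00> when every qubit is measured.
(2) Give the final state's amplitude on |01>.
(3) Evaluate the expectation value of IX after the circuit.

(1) The probability of measuring |00> is 1/2.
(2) The amplitude on |01> is sqrt(2)*I/2.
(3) The expectation value of IX is -1.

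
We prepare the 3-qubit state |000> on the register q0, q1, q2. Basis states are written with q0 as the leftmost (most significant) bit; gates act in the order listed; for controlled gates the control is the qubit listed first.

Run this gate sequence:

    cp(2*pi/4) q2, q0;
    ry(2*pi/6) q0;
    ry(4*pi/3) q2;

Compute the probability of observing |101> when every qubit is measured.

Outcome |101> occurs with probability 3/16.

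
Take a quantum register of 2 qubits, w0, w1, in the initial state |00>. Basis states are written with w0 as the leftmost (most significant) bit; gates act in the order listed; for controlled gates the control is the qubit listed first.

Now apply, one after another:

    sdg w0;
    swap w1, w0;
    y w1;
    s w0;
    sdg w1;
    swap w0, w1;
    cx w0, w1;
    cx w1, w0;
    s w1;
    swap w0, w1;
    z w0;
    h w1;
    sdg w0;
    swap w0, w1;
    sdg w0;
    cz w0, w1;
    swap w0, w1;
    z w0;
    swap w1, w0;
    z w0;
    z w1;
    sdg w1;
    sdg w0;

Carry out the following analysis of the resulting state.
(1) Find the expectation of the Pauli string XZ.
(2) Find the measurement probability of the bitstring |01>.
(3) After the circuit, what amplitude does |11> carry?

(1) The observable XZ averages to 1.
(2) Outcome |01> occurs with probability 1/2.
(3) |11> carries amplitude -sqrt(2)*I/2 in the final state.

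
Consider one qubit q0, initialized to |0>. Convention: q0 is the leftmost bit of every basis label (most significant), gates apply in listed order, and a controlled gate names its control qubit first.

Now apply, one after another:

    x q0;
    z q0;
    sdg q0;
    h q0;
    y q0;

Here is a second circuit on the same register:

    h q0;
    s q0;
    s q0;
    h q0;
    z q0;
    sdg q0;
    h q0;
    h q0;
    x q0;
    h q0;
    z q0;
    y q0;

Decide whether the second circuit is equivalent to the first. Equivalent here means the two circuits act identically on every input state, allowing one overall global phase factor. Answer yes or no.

Yes: on every input state the two circuits agree up to one overall phase factor.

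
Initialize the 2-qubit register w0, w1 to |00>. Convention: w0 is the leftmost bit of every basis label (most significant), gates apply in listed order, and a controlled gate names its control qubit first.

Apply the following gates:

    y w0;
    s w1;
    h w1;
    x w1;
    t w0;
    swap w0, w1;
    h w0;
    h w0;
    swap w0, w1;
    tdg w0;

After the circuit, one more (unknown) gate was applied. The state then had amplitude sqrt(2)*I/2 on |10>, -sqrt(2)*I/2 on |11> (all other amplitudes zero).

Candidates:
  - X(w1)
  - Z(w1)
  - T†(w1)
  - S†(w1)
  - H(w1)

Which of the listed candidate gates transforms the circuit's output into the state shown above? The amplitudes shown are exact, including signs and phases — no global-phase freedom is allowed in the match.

The applied gate was Z(w1). Key observation: the block from step 5 through step 10 cancels to the identity and can be dropped.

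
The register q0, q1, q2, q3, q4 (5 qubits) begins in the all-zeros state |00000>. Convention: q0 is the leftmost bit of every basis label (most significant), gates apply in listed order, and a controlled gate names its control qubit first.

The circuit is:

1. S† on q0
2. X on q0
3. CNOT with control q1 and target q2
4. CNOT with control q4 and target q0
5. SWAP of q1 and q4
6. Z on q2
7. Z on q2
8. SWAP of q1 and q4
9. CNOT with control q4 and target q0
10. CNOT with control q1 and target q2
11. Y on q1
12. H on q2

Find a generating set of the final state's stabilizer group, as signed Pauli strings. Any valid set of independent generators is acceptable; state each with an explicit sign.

The stabilizer group can be generated by +IIXII, -ZIIII, -IZIII, +IIIZI, +IIIIZ, among other valid generating sets.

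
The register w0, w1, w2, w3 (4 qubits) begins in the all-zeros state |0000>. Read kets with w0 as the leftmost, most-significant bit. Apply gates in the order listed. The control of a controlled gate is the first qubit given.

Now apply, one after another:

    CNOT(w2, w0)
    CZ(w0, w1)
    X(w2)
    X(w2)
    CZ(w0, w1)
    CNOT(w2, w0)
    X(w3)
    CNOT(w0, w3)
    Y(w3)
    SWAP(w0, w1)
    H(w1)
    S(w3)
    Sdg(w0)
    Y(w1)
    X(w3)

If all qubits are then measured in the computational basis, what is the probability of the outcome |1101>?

The probability of measuring |1101> is 0. Key observation: steps 1-6 multiply out to the identity, so the circuit reduces to the remaining gates.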